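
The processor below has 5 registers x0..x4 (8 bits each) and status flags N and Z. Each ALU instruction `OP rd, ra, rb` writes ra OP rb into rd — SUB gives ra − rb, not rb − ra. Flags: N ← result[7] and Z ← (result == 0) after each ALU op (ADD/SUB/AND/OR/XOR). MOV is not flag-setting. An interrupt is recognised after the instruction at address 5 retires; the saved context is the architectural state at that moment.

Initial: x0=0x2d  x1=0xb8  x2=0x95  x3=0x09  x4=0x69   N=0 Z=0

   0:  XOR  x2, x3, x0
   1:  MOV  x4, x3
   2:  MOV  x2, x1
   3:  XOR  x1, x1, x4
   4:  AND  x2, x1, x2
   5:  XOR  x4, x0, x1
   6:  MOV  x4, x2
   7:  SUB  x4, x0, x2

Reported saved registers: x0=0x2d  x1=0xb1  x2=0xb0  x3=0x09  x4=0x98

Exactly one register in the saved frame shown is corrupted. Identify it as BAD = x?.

BAD = x4

after  0: x0=0x2d x1=0xb8 x2=0x24 x3=0x09 x4=0x69  N=0 Z=0
after  1: x0=0x2d x1=0xb8 x2=0x24 x3=0x09 x4=0x09  N=0 Z=0
after  2: x0=0x2d x1=0xb8 x2=0xb8 x3=0x09 x4=0x09  N=0 Z=0
after  3: x0=0x2d x1=0xb1 x2=0xb8 x3=0x09 x4=0x09  N=1 Z=0
after  4: x0=0x2d x1=0xb1 x2=0xb0 x3=0x09 x4=0x09  N=1 Z=0
after  5: x0=0x2d x1=0xb1 x2=0xb0 x3=0x09 x4=0x9c  N=1 Z=0
-- IRQ taken; context saved, return-PC = 6 --
mismatch: x4: reported 0x98 vs actual 0x9c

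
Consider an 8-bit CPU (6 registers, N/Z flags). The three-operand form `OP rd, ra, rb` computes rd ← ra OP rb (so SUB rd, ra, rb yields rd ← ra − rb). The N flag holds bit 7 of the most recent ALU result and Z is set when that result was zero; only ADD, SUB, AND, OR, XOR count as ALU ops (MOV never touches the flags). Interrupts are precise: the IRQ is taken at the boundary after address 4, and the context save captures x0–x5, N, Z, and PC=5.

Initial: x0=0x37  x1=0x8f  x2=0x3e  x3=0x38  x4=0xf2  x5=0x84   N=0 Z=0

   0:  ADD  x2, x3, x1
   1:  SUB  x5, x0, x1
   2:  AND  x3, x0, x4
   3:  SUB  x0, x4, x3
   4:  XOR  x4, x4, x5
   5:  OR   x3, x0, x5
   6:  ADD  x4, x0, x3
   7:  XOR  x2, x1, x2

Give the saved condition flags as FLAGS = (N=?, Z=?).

after  0: x0=0x37 x1=0x8f x2=0xc7 x3=0x38 x4=0xf2 x5=0x84  N=1 Z=0
after  1: x0=0x37 x1=0x8f x2=0xc7 x3=0x38 x4=0xf2 x5=0xa8  N=1 Z=0
after  2: x0=0x37 x1=0x8f x2=0xc7 x3=0x32 x4=0xf2 x5=0xa8  N=0 Z=0
after  3: x0=0xc0 x1=0x8f x2=0xc7 x3=0x32 x4=0xf2 x5=0xa8  N=1 Z=0
after  4: x0=0xc0 x1=0x8f x2=0xc7 x3=0x32 x4=0x5a x5=0xa8  N=0 Z=0
-- IRQ taken; context saved, return-PC = 5 --

FLAGS = (N=0, Z=0)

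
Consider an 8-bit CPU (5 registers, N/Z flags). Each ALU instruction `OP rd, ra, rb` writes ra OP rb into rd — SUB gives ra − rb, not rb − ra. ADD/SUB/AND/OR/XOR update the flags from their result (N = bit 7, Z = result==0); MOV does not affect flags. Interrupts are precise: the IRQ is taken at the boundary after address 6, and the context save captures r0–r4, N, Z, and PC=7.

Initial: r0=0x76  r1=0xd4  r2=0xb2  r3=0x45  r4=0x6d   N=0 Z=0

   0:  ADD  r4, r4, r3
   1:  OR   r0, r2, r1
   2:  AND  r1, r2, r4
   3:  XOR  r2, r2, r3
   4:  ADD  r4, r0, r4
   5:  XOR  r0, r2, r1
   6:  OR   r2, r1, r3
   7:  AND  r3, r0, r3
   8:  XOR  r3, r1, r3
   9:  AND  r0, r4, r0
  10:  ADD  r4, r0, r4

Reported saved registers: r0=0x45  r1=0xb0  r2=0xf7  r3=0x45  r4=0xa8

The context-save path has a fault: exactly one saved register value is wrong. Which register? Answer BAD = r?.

after  0: r0=0x76 r1=0xd4 r2=0xb2 r3=0x45 r4=0xb2  N=1 Z=0
after  1: r0=0xf6 r1=0xd4 r2=0xb2 r3=0x45 r4=0xb2  N=1 Z=0
after  2: r0=0xf6 r1=0xb2 r2=0xb2 r3=0x45 r4=0xb2  N=1 Z=0
after  3: r0=0xf6 r1=0xb2 r2=0xf7 r3=0x45 r4=0xb2  N=1 Z=0
after  4: r0=0xf6 r1=0xb2 r2=0xf7 r3=0x45 r4=0xa8  N=1 Z=0
after  5: r0=0x45 r1=0xb2 r2=0xf7 r3=0x45 r4=0xa8  N=0 Z=0
after  6: r0=0x45 r1=0xb2 r2=0xf7 r3=0x45 r4=0xa8  N=1 Z=0
-- IRQ taken; context saved, return-PC = 7 --
mismatch: r1: reported 0xb0 vs actual 0xb2

BAD = r1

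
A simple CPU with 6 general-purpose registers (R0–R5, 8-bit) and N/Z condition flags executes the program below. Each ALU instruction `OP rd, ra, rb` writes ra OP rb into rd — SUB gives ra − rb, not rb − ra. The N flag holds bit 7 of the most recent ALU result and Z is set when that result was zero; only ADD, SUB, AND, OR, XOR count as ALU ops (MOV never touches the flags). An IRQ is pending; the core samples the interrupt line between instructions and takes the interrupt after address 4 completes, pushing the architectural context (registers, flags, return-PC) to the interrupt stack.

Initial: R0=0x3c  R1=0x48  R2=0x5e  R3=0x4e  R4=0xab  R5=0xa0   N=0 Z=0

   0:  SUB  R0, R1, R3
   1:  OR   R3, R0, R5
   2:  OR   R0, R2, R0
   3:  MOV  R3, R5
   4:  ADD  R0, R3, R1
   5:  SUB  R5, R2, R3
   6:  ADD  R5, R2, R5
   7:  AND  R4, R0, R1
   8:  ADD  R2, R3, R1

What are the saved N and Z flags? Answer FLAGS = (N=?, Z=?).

after  0: R0=0xfa R1=0x48 R2=0x5e R3=0x4e R4=0xab R5=0xa0  N=1 Z=0
after  1: R0=0xfa R1=0x48 R2=0x5e R3=0xfa R4=0xab R5=0xa0  N=1 Z=0
after  2: R0=0xfe R1=0x48 R2=0x5e R3=0xfa R4=0xab R5=0xa0  N=1 Z=0
after  3: R0=0xfe R1=0x48 R2=0x5e R3=0xa0 R4=0xab R5=0xa0  N=1 Z=0
after  4: R0=0xe8 R1=0x48 R2=0x5e R3=0xa0 R4=0xab R5=0xa0  N=1 Z=0
-- IRQ taken; context saved, return-PC = 5 --

FLAGS = (N=1, Z=0)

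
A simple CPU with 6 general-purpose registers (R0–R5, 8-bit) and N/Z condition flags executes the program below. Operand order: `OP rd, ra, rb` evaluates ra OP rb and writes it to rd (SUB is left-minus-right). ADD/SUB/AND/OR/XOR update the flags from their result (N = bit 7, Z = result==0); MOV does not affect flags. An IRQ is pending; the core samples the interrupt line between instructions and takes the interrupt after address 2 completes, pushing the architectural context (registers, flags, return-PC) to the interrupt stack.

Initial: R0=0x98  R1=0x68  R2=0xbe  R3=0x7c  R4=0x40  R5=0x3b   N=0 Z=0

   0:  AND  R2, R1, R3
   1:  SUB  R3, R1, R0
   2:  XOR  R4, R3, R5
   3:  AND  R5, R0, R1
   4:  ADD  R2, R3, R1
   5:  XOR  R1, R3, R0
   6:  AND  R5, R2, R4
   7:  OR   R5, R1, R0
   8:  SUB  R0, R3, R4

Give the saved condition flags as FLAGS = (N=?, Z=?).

FLAGS = (N=1, Z=0)

after  0: R0=0x98 R1=0x68 R2=0x68 R3=0x7c R4=0x40 R5=0x3b  N=0 Z=0
after  1: R0=0x98 R1=0x68 R2=0x68 R3=0xd0 R4=0x40 R5=0x3b  N=1 Z=0
after  2: R0=0x98 R1=0x68 R2=0x68 R3=0xd0 R4=0xeb R5=0x3b  N=1 Z=0
-- IRQ taken; context saved, return-PC = 3 --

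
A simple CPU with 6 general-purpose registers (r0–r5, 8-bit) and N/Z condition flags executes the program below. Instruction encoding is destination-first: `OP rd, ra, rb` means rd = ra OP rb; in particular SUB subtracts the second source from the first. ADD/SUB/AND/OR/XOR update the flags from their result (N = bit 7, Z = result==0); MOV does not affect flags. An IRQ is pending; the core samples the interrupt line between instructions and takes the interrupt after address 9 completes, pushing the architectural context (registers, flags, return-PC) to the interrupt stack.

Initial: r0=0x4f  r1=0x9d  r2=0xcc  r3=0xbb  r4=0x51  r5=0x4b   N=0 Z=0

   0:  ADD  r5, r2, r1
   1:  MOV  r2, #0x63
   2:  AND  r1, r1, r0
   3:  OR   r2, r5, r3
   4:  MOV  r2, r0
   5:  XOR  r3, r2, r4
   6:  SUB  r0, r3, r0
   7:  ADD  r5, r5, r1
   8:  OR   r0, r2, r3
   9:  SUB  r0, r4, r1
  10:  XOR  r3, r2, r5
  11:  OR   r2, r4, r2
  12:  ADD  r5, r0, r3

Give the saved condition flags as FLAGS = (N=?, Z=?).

FLAGS = (N=0, Z=0)

after  0: r0=0x4f r1=0x9d r2=0xcc r3=0xbb r4=0x51 r5=0x69  N=0 Z=0
after  1: r0=0x4f r1=0x9d r2=0x63 r3=0xbb r4=0x51 r5=0x69  N=0 Z=0
after  2: r0=0x4f r1=0x0d r2=0x63 r3=0xbb r4=0x51 r5=0x69  N=0 Z=0
after  3: r0=0x4f r1=0x0d r2=0xfb r3=0xbb r4=0x51 r5=0x69  N=1 Z=0
after  4: r0=0x4f r1=0x0d r2=0x4f r3=0xbb r4=0x51 r5=0x69  N=1 Z=0
after  5: r0=0x4f r1=0x0d r2=0x4f r3=0x1e r4=0x51 r5=0x69  N=0 Z=0
after  6: r0=0xcf r1=0x0d r2=0x4f r3=0x1e r4=0x51 r5=0x69  N=1 Z=0
after  7: r0=0xcf r1=0x0d r2=0x4f r3=0x1e r4=0x51 r5=0x76  N=0 Z=0
after  8: r0=0x5f r1=0x0d r2=0x4f r3=0x1e r4=0x51 r5=0x76  N=0 Z=0
after  9: r0=0x44 r1=0x0d r2=0x4f r3=0x1e r4=0x51 r5=0x76  N=0 Z=0
-- IRQ taken; context saved, return-PC = 10 --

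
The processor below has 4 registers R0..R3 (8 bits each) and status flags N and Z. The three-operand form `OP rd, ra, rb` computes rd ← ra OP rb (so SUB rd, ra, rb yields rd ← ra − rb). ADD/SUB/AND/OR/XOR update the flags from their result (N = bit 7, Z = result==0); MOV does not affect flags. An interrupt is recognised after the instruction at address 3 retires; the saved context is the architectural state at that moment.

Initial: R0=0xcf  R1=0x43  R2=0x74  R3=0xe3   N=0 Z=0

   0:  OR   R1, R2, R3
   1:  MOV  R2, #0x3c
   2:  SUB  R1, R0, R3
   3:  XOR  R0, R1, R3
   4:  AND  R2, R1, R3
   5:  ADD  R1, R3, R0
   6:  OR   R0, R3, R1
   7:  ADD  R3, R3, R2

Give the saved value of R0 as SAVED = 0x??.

SAVED = 0x0f

after  0: R0=0xcf R1=0xf7 R2=0x74 R3=0xe3  N=1 Z=0
after  1: R0=0xcf R1=0xf7 R2=0x3c R3=0xe3  N=1 Z=0
after  2: R0=0xcf R1=0xec R2=0x3c R3=0xe3  N=1 Z=0
after  3: R0=0x0f R1=0xec R2=0x3c R3=0xe3  N=0 Z=0
-- IRQ taken; context saved, return-PC = 4 --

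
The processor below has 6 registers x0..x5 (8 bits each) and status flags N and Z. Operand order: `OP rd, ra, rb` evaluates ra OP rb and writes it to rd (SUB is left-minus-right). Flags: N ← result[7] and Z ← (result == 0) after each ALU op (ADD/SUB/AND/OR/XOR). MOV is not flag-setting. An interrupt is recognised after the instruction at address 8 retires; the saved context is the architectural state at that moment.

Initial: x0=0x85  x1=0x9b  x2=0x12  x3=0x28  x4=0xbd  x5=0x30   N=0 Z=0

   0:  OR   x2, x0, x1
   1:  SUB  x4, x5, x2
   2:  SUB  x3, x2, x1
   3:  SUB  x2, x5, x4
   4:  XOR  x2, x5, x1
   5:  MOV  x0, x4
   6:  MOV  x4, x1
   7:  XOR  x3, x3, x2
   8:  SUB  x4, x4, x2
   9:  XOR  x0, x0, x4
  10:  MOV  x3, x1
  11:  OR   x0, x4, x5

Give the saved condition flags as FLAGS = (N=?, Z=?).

after  0: x0=0x85 x1=0x9b x2=0x9f x3=0x28 x4=0xbd x5=0x30  N=1 Z=0
after  1: x0=0x85 x1=0x9b x2=0x9f x3=0x28 x4=0x91 x5=0x30  N=1 Z=0
after  2: x0=0x85 x1=0x9b x2=0x9f x3=0x04 x4=0x91 x5=0x30  N=0 Z=0
after  3: x0=0x85 x1=0x9b x2=0x9f x3=0x04 x4=0x91 x5=0x30  N=1 Z=0
after  4: x0=0x85 x1=0x9b x2=0xab x3=0x04 x4=0x91 x5=0x30  N=1 Z=0
after  5: x0=0x91 x1=0x9b x2=0xab x3=0x04 x4=0x91 x5=0x30  N=1 Z=0
after  6: x0=0x91 x1=0x9b x2=0xab x3=0x04 x4=0x9b x5=0x30  N=1 Z=0
after  7: x0=0x91 x1=0x9b x2=0xab x3=0xaf x4=0x9b x5=0x30  N=1 Z=0
after  8: x0=0x91 x1=0x9b x2=0xab x3=0xaf x4=0xf0 x5=0x30  N=1 Z=0
-- IRQ taken; context saved, return-PC = 9 --

FLAGS = (N=1, Z=0)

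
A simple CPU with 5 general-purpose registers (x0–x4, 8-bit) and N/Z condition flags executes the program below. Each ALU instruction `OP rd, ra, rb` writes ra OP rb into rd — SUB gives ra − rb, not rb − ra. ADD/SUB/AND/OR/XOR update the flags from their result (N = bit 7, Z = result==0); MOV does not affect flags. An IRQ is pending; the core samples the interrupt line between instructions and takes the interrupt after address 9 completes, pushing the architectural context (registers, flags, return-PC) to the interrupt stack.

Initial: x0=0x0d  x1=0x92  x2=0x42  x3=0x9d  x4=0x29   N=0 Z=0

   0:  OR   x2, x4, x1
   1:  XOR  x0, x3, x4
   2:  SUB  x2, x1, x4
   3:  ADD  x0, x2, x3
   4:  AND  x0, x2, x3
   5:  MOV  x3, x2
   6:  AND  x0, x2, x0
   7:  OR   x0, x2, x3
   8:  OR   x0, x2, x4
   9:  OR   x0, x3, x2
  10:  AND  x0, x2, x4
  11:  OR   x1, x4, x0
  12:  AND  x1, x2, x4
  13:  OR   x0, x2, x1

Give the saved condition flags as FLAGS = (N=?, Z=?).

FLAGS = (N=0, Z=0)

after  0: x0=0x0d x1=0x92 x2=0xbb x3=0x9d x4=0x29  N=1 Z=0
after  1: x0=0xb4 x1=0x92 x2=0xbb x3=0x9d x4=0x29  N=1 Z=0
after  2: x0=0xb4 x1=0x92 x2=0x69 x3=0x9d x4=0x29  N=0 Z=0
after  3: x0=0x06 x1=0x92 x2=0x69 x3=0x9d x4=0x29  N=0 Z=0
after  4: x0=0x09 x1=0x92 x2=0x69 x3=0x9d x4=0x29  N=0 Z=0
after  5: x0=0x09 x1=0x92 x2=0x69 x3=0x69 x4=0x29  N=0 Z=0
after  6: x0=0x09 x1=0x92 x2=0x69 x3=0x69 x4=0x29  N=0 Z=0
after  7: x0=0x69 x1=0x92 x2=0x69 x3=0x69 x4=0x29  N=0 Z=0
after  8: x0=0x69 x1=0x92 x2=0x69 x3=0x69 x4=0x29  N=0 Z=0
after  9: x0=0x69 x1=0x92 x2=0x69 x3=0x69 x4=0x29  N=0 Z=0
-- IRQ taken; context saved, return-PC = 10 --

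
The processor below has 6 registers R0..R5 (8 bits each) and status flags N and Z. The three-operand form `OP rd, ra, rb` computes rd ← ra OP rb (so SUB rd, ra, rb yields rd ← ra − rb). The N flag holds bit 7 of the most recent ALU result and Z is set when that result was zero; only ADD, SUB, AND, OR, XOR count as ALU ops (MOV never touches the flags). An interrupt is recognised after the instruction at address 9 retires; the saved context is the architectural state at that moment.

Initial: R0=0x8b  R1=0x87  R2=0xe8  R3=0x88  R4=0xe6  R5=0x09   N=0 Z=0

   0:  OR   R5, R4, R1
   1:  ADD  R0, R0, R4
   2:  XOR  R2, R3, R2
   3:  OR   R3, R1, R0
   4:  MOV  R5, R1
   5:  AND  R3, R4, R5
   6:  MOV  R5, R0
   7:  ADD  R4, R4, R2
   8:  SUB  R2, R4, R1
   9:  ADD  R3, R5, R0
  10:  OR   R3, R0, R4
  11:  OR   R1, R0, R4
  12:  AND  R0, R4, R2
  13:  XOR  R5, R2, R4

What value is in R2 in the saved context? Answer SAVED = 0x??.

after  0: R0=0x8b R1=0x87 R2=0xe8 R3=0x88 R4=0xe6 R5=0xe7  N=1 Z=0
after  1: R0=0x71 R1=0x87 R2=0xe8 R3=0x88 R4=0xe6 R5=0xe7  N=0 Z=0
after  2: R0=0x71 R1=0x87 R2=0x60 R3=0x88 R4=0xe6 R5=0xe7  N=0 Z=0
after  3: R0=0x71 R1=0x87 R2=0x60 R3=0xf7 R4=0xe6 R5=0xe7  N=1 Z=0
after  4: R0=0x71 R1=0x87 R2=0x60 R3=0xf7 R4=0xe6 R5=0x87  N=1 Z=0
after  5: R0=0x71 R1=0x87 R2=0x60 R3=0x86 R4=0xe6 R5=0x87  N=1 Z=0
after  6: R0=0x71 R1=0x87 R2=0x60 R3=0x86 R4=0xe6 R5=0x71  N=1 Z=0
after  7: R0=0x71 R1=0x87 R2=0x60 R3=0x86 R4=0x46 R5=0x71  N=0 Z=0
after  8: R0=0x71 R1=0x87 R2=0xbf R3=0x86 R4=0x46 R5=0x71  N=1 Z=0
after  9: R0=0x71 R1=0x87 R2=0xbf R3=0xe2 R4=0x46 R5=0x71  N=1 Z=0
-- IRQ taken; context saved, return-PC = 10 --

SAVED = 0xbf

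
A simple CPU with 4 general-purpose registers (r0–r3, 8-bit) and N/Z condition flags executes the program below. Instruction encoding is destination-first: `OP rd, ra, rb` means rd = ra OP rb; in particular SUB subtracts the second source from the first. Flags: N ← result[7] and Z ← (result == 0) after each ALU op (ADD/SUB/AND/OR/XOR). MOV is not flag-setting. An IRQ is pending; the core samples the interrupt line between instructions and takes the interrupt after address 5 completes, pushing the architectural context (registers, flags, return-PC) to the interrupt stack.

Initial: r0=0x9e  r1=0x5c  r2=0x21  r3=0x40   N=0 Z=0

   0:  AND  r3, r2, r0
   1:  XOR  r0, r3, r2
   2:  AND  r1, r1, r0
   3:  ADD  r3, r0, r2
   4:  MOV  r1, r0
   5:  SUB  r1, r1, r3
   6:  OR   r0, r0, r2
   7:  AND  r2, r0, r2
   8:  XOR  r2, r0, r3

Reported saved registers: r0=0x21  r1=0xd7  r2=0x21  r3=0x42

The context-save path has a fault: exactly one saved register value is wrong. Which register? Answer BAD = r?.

after  0: r0=0x9e r1=0x5c r2=0x21 r3=0x00  N=0 Z=1
after  1: r0=0x21 r1=0x5c r2=0x21 r3=0x00  N=0 Z=0
after  2: r0=0x21 r1=0x00 r2=0x21 r3=0x00  N=0 Z=1
after  3: r0=0x21 r1=0x00 r2=0x21 r3=0x42  N=0 Z=0
after  4: r0=0x21 r1=0x21 r2=0x21 r3=0x42  N=0 Z=0
after  5: r0=0x21 r1=0xdf r2=0x21 r3=0x42  N=1 Z=0
-- IRQ taken; context saved, return-PC = 6 --
mismatch: r1: reported 0xd7 vs actual 0xdf

BAD = r1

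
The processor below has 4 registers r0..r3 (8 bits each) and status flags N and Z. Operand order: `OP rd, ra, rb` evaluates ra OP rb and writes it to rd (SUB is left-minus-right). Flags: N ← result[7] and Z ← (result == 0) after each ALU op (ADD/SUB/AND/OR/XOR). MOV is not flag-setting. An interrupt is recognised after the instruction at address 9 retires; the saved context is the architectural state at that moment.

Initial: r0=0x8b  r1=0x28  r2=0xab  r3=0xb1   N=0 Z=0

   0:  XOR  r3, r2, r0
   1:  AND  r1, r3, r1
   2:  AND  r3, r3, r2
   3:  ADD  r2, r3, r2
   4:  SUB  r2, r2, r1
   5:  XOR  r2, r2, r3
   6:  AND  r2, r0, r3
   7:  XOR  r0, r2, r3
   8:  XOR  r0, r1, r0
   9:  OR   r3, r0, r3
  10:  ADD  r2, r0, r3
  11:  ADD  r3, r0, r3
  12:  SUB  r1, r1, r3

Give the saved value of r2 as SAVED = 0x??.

after  0: r0=0x8b r1=0x28 r2=0xab r3=0x20  N=0 Z=0
after  1: r0=0x8b r1=0x20 r2=0xab r3=0x20  N=0 Z=0
after  2: r0=0x8b r1=0x20 r2=0xab r3=0x20  N=0 Z=0
after  3: r0=0x8b r1=0x20 r2=0xcb r3=0x20  N=1 Z=0
after  4: r0=0x8b r1=0x20 r2=0xab r3=0x20  N=1 Z=0
after  5: r0=0x8b r1=0x20 r2=0x8b r3=0x20  N=1 Z=0
after  6: r0=0x8b r1=0x20 r2=0x00 r3=0x20  N=0 Z=1
after  7: r0=0x20 r1=0x20 r2=0x00 r3=0x20  N=0 Z=0
after  8: r0=0x00 r1=0x20 r2=0x00 r3=0x20  N=0 Z=1
after  9: r0=0x00 r1=0x20 r2=0x00 r3=0x20  N=0 Z=0
-- IRQ taken; context saved, return-PC = 10 --

SAVED = 0x00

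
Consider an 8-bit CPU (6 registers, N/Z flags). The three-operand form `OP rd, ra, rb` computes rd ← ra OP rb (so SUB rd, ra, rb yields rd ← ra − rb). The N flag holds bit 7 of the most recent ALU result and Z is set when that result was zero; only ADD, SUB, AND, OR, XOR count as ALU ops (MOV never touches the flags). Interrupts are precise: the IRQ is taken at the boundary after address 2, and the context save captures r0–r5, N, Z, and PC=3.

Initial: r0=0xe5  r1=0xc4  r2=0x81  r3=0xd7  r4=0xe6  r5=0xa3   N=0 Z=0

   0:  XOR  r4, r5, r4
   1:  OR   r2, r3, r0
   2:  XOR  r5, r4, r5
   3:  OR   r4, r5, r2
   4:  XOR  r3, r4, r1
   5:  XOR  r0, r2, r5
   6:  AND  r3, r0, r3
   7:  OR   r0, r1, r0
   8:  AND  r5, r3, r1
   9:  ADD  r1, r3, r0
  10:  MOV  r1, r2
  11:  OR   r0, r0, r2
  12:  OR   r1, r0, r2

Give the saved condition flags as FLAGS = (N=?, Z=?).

FLAGS = (N=1, Z=0)

after  0: r0=0xe5 r1=0xc4 r2=0x81 r3=0xd7 r4=0x45 r5=0xa3  N=0 Z=0
after  1: r0=0xe5 r1=0xc4 r2=0xf7 r3=0xd7 r4=0x45 r5=0xa3  N=1 Z=0
after  2: r0=0xe5 r1=0xc4 r2=0xf7 r3=0xd7 r4=0x45 r5=0xe6  N=1 Z=0
-- IRQ taken; context saved, return-PC = 3 --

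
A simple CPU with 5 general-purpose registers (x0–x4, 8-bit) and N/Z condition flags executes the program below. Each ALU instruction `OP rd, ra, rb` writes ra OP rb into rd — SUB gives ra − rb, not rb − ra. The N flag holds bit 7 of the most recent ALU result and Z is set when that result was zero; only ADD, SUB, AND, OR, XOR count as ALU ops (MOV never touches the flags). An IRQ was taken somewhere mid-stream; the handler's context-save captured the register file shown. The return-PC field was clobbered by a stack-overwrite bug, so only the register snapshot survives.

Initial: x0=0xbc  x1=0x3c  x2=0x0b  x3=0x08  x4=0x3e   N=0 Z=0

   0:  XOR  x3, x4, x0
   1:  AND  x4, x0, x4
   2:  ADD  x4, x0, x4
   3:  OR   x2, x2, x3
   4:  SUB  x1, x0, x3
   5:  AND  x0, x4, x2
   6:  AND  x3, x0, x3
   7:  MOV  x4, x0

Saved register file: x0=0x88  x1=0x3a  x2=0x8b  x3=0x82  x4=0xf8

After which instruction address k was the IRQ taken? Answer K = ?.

K = 5

after  0: x0=0xbc x1=0x3c x2=0x0b x3=0x82 x4=0x3e  N=1 Z=0
after  1: x0=0xbc x1=0x3c x2=0x0b x3=0x82 x4=0x3c  N=0 Z=0
after  2: x0=0xbc x1=0x3c x2=0x0b x3=0x82 x4=0xf8  N=1 Z=0
after  3: x0=0xbc x1=0x3c x2=0x8b x3=0x82 x4=0xf8  N=1 Z=0
after  4: x0=0xbc x1=0x3a x2=0x8b x3=0x82 x4=0xf8  N=0 Z=0
after  5: x0=0x88 x1=0x3a x2=0x8b x3=0x82 x4=0xf8  N=1 Z=0
-- IRQ taken; context saved, return-PC = 6 --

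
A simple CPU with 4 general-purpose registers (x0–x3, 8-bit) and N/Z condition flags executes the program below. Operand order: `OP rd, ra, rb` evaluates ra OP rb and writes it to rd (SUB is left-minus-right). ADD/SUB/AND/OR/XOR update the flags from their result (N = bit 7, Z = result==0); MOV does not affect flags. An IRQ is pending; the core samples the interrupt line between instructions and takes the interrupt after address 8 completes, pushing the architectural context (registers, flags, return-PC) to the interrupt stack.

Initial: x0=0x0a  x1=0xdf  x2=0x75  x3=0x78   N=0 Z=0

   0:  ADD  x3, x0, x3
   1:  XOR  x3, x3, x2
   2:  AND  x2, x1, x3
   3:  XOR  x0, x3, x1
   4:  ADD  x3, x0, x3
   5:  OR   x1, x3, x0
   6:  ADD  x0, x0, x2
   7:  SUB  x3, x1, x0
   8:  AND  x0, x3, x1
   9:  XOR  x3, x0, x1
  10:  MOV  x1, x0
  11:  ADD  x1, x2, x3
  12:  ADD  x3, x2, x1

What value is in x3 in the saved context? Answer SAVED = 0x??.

after  0: x0=0x0a x1=0xdf x2=0x75 x3=0x82  N=1 Z=0
after  1: x0=0x0a x1=0xdf x2=0x75 x3=0xf7  N=1 Z=0
after  2: x0=0x0a x1=0xdf x2=0xd7 x3=0xf7  N=1 Z=0
after  3: x0=0x28 x1=0xdf x2=0xd7 x3=0xf7  N=0 Z=0
after  4: x0=0x28 x1=0xdf x2=0xd7 x3=0x1f  N=0 Z=0
after  5: x0=0x28 x1=0x3f x2=0xd7 x3=0x1f  N=0 Z=0
after  6: x0=0xff x1=0x3f x2=0xd7 x3=0x1f  N=1 Z=0
after  7: x0=0xff x1=0x3f x2=0xd7 x3=0x40  N=0 Z=0
after  8: x0=0x00 x1=0x3f x2=0xd7 x3=0x40  N=0 Z=1
-- IRQ taken; context saved, return-PC = 9 --

SAVED = 0x40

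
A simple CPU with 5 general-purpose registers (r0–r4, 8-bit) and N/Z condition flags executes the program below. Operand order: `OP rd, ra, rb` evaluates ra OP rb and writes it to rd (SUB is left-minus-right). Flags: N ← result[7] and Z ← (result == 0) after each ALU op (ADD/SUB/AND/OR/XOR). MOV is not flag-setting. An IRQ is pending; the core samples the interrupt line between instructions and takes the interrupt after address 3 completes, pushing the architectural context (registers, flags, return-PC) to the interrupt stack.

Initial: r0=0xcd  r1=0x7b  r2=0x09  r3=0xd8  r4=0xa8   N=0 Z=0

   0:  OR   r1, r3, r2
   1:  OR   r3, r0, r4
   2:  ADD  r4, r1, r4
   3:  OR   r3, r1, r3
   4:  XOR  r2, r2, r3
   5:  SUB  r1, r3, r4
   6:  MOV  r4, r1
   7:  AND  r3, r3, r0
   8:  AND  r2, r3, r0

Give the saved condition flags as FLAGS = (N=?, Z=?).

after  0: r0=0xcd r1=0xd9 r2=0x09 r3=0xd8 r4=0xa8  N=1 Z=0
after  1: r0=0xcd r1=0xd9 r2=0x09 r3=0xed r4=0xa8  N=1 Z=0
after  2: r0=0xcd r1=0xd9 r2=0x09 r3=0xed r4=0x81  N=1 Z=0
after  3: r0=0xcd r1=0xd9 r2=0x09 r3=0xfd r4=0x81  N=1 Z=0
-- IRQ taken; context saved, return-PC = 4 --

FLAGS = (N=1, Z=0)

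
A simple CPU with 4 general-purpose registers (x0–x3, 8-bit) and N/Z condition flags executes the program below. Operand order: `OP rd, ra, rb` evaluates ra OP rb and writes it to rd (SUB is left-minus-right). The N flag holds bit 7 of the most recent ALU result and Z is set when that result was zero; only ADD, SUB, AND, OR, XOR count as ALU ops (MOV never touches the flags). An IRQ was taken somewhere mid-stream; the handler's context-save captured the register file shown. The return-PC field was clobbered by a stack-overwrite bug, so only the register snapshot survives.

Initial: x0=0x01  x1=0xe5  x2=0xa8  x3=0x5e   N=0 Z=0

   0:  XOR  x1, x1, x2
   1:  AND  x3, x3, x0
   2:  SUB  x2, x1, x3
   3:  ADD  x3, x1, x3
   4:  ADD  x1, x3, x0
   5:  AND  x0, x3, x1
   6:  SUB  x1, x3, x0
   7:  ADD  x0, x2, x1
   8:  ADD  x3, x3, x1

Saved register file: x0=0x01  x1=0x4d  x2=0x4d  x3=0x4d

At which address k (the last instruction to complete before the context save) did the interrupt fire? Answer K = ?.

K = 3

after  0: x0=0x01 x1=0x4d x2=0xa8 x3=0x5e  N=0 Z=0
after  1: x0=0x01 x1=0x4d x2=0xa8 x3=0x00  N=0 Z=1
after  2: x0=0x01 x1=0x4d x2=0x4d x3=0x00  N=0 Z=0
after  3: x0=0x01 x1=0x4d x2=0x4d x3=0x4d  N=0 Z=0
-- IRQ taken; context saved, return-PC = 4 --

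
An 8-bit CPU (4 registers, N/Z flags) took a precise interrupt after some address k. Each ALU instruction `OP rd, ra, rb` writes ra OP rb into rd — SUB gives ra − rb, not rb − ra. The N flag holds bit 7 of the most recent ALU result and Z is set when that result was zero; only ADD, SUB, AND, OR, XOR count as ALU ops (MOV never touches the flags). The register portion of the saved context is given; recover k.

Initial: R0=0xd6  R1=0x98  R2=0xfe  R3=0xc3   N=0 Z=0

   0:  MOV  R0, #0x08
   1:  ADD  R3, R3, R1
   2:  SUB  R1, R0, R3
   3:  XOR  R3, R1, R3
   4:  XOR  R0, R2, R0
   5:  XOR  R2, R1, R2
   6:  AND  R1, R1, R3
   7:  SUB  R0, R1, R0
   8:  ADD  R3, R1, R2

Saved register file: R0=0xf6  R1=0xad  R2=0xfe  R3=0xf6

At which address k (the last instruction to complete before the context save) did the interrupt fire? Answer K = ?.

after  0: R0=0x08 R1=0x98 R2=0xfe R3=0xc3  N=0 Z=0
after  1: R0=0x08 R1=0x98 R2=0xfe R3=0x5b  N=0 Z=0
after  2: R0=0x08 R1=0xad R2=0xfe R3=0x5b  N=1 Z=0
after  3: R0=0x08 R1=0xad R2=0xfe R3=0xf6  N=1 Z=0
after  4: R0=0xf6 R1=0xad R2=0xfe R3=0xf6  N=1 Z=0
-- IRQ taken; context saved, return-PC = 5 --

K = 4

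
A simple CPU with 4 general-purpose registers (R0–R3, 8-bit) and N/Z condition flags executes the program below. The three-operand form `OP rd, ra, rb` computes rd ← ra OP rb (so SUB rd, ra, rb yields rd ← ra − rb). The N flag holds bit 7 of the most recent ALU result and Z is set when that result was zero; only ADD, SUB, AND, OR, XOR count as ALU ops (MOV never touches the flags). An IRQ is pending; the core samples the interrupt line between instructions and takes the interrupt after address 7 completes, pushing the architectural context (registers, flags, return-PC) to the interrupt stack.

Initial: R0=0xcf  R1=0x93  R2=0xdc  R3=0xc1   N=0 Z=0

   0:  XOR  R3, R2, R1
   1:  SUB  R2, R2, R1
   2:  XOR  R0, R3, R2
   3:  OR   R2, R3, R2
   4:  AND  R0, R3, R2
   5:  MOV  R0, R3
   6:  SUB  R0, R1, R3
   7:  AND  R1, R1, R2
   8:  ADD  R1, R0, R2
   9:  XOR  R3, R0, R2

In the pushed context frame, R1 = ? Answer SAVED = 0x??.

SAVED = 0x03

after  0: R0=0xcf R1=0x93 R2=0xdc R3=0x4f  N=0 Z=0
after  1: R0=0xcf R1=0x93 R2=0x49 R3=0x4f  N=0 Z=0
after  2: R0=0x06 R1=0x93 R2=0x49 R3=0x4f  N=0 Z=0
after  3: R0=0x06 R1=0x93 R2=0x4f R3=0x4f  N=0 Z=0
after  4: R0=0x4f R1=0x93 R2=0x4f R3=0x4f  N=0 Z=0
after  5: R0=0x4f R1=0x93 R2=0x4f R3=0x4f  N=0 Z=0
after  6: R0=0x44 R1=0x93 R2=0x4f R3=0x4f  N=0 Z=0
after  7: R0=0x44 R1=0x03 R2=0x4f R3=0x4f  N=0 Z=0
-- IRQ taken; context saved, return-PC = 8 --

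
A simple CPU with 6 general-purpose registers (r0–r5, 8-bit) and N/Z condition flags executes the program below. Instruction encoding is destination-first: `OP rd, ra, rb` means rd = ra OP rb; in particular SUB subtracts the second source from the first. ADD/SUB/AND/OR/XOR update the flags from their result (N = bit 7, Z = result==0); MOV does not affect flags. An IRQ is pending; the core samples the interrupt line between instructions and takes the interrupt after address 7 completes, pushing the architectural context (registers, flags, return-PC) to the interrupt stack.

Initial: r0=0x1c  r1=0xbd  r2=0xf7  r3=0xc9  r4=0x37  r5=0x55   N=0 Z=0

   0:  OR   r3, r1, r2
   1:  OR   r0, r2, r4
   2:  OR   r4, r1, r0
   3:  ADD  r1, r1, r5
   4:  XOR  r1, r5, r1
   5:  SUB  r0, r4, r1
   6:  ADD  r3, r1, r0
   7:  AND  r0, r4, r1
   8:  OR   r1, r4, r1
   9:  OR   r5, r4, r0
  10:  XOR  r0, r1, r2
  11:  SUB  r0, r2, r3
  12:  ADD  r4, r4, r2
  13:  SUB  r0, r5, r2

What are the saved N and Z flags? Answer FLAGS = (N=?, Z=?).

after  0: r0=0x1c r1=0xbd r2=0xf7 r3=0xff r4=0x37 r5=0x55  N=1 Z=0
after  1: r0=0xf7 r1=0xbd r2=0xf7 r3=0xff r4=0x37 r5=0x55  N=1 Z=0
after  2: r0=0xf7 r1=0xbd r2=0xf7 r3=0xff r4=0xff r5=0x55  N=1 Z=0
after  3: r0=0xf7 r1=0x12 r2=0xf7 r3=0xff r4=0xff r5=0x55  N=0 Z=0
after  4: r0=0xf7 r1=0x47 r2=0xf7 r3=0xff r4=0xff r5=0x55  N=0 Z=0
after  5: r0=0xb8 r1=0x47 r2=0xf7 r3=0xff r4=0xff r5=0x55  N=1 Z=0
after  6: r0=0xb8 r1=0x47 r2=0xf7 r3=0xff r4=0xff r5=0x55  N=1 Z=0
after  7: r0=0x47 r1=0x47 r2=0xf7 r3=0xff r4=0xff r5=0x55  N=0 Z=0
-- IRQ taken; context saved, return-PC = 8 --

FLAGS = (N=0, Z=0)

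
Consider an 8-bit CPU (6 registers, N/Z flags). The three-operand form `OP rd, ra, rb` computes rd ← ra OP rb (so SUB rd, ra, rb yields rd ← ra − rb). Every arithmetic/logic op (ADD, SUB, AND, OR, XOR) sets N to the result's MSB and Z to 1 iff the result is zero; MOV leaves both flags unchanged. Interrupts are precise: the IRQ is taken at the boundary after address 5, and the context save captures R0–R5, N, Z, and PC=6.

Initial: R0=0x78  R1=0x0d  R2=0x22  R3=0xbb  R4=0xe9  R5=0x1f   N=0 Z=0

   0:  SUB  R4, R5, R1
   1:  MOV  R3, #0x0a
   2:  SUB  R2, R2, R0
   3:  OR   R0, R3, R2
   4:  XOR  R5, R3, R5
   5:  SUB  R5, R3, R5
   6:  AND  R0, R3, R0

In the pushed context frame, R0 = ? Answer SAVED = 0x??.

SAVED = 0xaa

after  0: R0=0x78 R1=0x0d R2=0x22 R3=0xbb R4=0x12 R5=0x1f  N=0 Z=0
after  1: R0=0x78 R1=0x0d R2=0x22 R3=0x0a R4=0x12 R5=0x1f  N=0 Z=0
after  2: R0=0x78 R1=0x0d R2=0xaa R3=0x0a R4=0x12 R5=0x1f  N=1 Z=0
after  3: R0=0xaa R1=0x0d R2=0xaa R3=0x0a R4=0x12 R5=0x1f  N=1 Z=0
after  4: R0=0xaa R1=0x0d R2=0xaa R3=0x0a R4=0x12 R5=0x15  N=0 Z=0
after  5: R0=0xaa R1=0x0d R2=0xaa R3=0x0a R4=0x12 R5=0xf5  N=1 Z=0
-- IRQ taken; context saved, return-PC = 6 --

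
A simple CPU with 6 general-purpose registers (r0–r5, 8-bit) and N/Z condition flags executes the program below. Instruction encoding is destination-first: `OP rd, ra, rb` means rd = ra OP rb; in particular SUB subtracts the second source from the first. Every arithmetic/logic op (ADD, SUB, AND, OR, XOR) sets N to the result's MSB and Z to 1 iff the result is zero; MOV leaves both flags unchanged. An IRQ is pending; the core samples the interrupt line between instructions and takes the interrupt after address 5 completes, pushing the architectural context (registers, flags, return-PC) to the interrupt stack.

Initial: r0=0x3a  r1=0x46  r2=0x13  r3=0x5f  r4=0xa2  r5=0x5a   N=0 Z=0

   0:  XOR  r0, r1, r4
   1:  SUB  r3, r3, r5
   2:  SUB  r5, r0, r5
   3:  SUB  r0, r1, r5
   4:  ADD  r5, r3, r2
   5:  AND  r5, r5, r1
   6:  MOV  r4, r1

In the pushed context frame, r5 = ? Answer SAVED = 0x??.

after  0: r0=0xe4 r1=0x46 r2=0x13 r3=0x5f r4=0xa2 r5=0x5a  N=1 Z=0
after  1: r0=0xe4 r1=0x46 r2=0x13 r3=0x05 r4=0xa2 r5=0x5a  N=0 Z=0
after  2: r0=0xe4 r1=0x46 r2=0x13 r3=0x05 r4=0xa2 r5=0x8a  N=1 Z=0
after  3: r0=0xbc r1=0x46 r2=0x13 r3=0x05 r4=0xa2 r5=0x8a  N=1 Z=0
after  4: r0=0xbc r1=0x46 r2=0x13 r3=0x05 r4=0xa2 r5=0x18  N=0 Z=0
after  5: r0=0xbc r1=0x46 r2=0x13 r3=0x05 r4=0xa2 r5=0x00  N=0 Z=1
-- IRQ taken; context saved, return-PC = 6 --

SAVED = 0x00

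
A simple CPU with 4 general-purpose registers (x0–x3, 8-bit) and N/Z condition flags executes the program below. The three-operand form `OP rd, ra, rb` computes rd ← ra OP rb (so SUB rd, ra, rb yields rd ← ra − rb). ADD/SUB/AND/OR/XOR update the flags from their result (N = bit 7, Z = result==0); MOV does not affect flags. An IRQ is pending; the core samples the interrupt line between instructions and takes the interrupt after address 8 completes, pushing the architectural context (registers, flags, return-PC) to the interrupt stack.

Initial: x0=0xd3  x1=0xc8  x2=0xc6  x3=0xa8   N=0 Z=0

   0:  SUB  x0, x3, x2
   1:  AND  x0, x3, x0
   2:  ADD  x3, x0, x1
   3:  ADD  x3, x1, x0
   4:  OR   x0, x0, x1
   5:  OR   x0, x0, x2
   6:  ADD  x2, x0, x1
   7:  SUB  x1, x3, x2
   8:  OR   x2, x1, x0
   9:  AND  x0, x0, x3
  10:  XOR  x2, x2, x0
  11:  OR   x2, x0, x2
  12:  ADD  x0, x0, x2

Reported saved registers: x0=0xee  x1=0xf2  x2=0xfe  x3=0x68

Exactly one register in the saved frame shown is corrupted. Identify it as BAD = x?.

after  0: x0=0xe2 x1=0xc8 x2=0xc6 x3=0xa8  N=1 Z=0
after  1: x0=0xa0 x1=0xc8 x2=0xc6 x3=0xa8  N=1 Z=0
after  2: x0=0xa0 x1=0xc8 x2=0xc6 x3=0x68  N=0 Z=0
after  3: x0=0xa0 x1=0xc8 x2=0xc6 x3=0x68  N=0 Z=0
after  4: x0=0xe8 x1=0xc8 x2=0xc6 x3=0x68  N=1 Z=0
after  5: x0=0xee x1=0xc8 x2=0xc6 x3=0x68  N=1 Z=0
after  6: x0=0xee x1=0xc8 x2=0xb6 x3=0x68  N=1 Z=0
after  7: x0=0xee x1=0xb2 x2=0xb6 x3=0x68  N=1 Z=0
after  8: x0=0xee x1=0xb2 x2=0xfe x3=0x68  N=1 Z=0
-- IRQ taken; context saved, return-PC = 9 --
mismatch: x1: reported 0xf2 vs actual 0xb2

BAD = x1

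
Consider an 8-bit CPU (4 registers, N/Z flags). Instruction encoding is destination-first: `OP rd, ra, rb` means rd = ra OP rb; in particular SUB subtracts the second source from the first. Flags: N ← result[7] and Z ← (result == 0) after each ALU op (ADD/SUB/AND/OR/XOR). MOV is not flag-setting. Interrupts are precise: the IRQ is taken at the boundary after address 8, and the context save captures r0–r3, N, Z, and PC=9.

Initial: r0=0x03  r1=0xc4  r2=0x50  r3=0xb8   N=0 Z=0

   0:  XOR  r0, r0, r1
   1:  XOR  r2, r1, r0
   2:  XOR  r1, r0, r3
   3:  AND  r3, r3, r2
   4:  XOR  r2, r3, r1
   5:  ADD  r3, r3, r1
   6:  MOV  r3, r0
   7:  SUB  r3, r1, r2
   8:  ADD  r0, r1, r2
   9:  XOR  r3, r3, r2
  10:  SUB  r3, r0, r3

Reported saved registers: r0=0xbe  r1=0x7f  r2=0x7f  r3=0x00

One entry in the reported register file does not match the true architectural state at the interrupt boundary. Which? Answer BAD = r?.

after  0: r0=0xc7 r1=0xc4 r2=0x50 r3=0xb8  N=1 Z=0
after  1: r0=0xc7 r1=0xc4 r2=0x03 r3=0xb8  N=0 Z=0
after  2: r0=0xc7 r1=0x7f r2=0x03 r3=0xb8  N=0 Z=0
after  3: r0=0xc7 r1=0x7f r2=0x03 r3=0x00  N=0 Z=1
after  4: r0=0xc7 r1=0x7f r2=0x7f r3=0x00  N=0 Z=0
after  5: r0=0xc7 r1=0x7f r2=0x7f r3=0x7f  N=0 Z=0
after  6: r0=0xc7 r1=0x7f r2=0x7f r3=0xc7  N=0 Z=0
after  7: r0=0xc7 r1=0x7f r2=0x7f r3=0x00  N=0 Z=1
after  8: r0=0xfe r1=0x7f r2=0x7f r3=0x00  N=1 Z=0
-- IRQ taken; context saved, return-PC = 9 --
mismatch: r0: reported 0xbe vs actual 0xfe

BAD = r0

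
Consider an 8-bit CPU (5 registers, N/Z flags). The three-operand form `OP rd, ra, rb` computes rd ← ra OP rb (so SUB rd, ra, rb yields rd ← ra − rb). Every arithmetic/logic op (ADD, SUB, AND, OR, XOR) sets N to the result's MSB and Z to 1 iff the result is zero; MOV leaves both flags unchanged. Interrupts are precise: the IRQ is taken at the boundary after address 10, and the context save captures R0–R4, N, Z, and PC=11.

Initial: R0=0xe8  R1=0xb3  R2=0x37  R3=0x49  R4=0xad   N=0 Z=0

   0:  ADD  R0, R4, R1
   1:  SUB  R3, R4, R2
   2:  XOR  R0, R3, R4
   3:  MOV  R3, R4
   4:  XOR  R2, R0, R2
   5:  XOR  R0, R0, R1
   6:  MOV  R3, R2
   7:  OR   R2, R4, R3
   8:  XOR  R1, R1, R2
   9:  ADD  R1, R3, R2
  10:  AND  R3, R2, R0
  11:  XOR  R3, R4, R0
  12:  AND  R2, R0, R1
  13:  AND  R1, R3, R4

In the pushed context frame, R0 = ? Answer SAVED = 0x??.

after  0: R0=0x60 R1=0xb3 R2=0x37 R3=0x49 R4=0xad  N=0 Z=0
after  1: R0=0x60 R1=0xb3 R2=0x37 R3=0x76 R4=0xad  N=0 Z=0
after  2: R0=0xdb R1=0xb3 R2=0x37 R3=0x76 R4=0xad  N=1 Z=0
after  3: R0=0xdb R1=0xb3 R2=0x37 R3=0xad R4=0xad  N=1 Z=0
after  4: R0=0xdb R1=0xb3 R2=0xec R3=0xad R4=0xad  N=1 Z=0
after  5: R0=0x68 R1=0xb3 R2=0xec R3=0xad R4=0xad  N=0 Z=0
after  6: R0=0x68 R1=0xb3 R2=0xec R3=0xec R4=0xad  N=0 Z=0
after  7: R0=0x68 R1=0xb3 R2=0xed R3=0xec R4=0xad  N=1 Z=0
after  8: R0=0x68 R1=0x5e R2=0xed R3=0xec R4=0xad  N=0 Z=0
after  9: R0=0x68 R1=0xd9 R2=0xed R3=0xec R4=0xad  N=1 Z=0
after 10: R0=0x68 R1=0xd9 R2=0xed R3=0x68 R4=0xad  N=0 Z=0
-- IRQ taken; context saved, return-PC = 11 --

SAVED = 0x68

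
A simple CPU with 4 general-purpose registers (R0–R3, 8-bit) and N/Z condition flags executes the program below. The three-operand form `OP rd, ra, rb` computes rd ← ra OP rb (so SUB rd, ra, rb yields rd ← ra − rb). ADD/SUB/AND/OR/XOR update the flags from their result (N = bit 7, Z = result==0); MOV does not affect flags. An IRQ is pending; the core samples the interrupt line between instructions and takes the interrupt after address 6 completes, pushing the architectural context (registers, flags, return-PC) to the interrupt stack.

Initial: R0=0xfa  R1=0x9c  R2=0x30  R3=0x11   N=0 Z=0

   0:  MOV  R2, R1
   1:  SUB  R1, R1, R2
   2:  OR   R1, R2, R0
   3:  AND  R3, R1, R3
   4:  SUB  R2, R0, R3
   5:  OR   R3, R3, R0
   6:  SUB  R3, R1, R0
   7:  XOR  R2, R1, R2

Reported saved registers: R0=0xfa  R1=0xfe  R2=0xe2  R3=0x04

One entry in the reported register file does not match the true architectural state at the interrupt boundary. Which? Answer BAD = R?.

after  0: R0=0xfa R1=0x9c R2=0x9c R3=0x11  N=0 Z=0
after  1: R0=0xfa R1=0x00 R2=0x9c R3=0x11  N=0 Z=1
after  2: R0=0xfa R1=0xfe R2=0x9c R3=0x11  N=1 Z=0
after  3: R0=0xfa R1=0xfe R2=0x9c R3=0x10  N=0 Z=0
after  4: R0=0xfa R1=0xfe R2=0xea R3=0x10  N=1 Z=0
after  5: R0=0xfa R1=0xfe R2=0xea R3=0xfa  N=1 Z=0
after  6: R0=0xfa R1=0xfe R2=0xea R3=0x04  N=0 Z=0
-- IRQ taken; context saved, return-PC = 7 --
mismatch: R2: reported 0xe2 vs actual 0xea

BAD = R2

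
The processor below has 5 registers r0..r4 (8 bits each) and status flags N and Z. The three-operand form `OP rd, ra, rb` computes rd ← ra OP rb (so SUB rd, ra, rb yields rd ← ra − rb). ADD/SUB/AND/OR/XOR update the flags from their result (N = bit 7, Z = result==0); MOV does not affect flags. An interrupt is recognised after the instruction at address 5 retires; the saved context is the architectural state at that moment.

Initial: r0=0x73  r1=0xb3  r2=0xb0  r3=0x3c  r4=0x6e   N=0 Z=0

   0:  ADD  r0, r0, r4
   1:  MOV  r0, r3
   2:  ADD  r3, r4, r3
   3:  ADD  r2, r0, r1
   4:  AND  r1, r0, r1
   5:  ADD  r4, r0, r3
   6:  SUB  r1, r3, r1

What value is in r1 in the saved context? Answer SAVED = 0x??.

after  0: r0=0xe1 r1=0xb3 r2=0xb0 r3=0x3c r4=0x6e  N=1 Z=0
after  1: r0=0x3c r1=0xb3 r2=0xb0 r3=0x3c r4=0x6e  N=1 Z=0
after  2: r0=0x3c r1=0xb3 r2=0xb0 r3=0xaa r4=0x6e  N=1 Z=0
after  3: r0=0x3c r1=0xb3 r2=0xef r3=0xaa r4=0x6e  N=1 Z=0
after  4: r0=0x3c r1=0x30 r2=0xef r3=0xaa r4=0x6e  N=0 Z=0
after  5: r0=0x3c r1=0x30 r2=0xef r3=0xaa r4=0xe6  N=1 Z=0
-- IRQ taken; context saved, return-PC = 6 --

SAVED = 0x30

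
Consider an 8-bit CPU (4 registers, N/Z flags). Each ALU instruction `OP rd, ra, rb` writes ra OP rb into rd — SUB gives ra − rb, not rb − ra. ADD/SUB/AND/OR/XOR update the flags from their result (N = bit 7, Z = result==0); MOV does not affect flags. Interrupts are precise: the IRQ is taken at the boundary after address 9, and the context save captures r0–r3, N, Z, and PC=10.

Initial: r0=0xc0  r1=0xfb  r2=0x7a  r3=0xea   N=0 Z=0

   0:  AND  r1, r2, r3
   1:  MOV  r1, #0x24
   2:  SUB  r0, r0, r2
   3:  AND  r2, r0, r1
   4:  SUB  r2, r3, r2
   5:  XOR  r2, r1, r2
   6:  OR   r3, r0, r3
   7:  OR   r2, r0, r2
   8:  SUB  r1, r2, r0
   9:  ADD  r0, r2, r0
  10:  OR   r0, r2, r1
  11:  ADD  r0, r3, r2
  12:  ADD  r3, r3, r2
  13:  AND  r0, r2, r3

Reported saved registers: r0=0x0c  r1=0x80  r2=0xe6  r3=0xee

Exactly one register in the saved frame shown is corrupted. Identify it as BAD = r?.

after  0: r0=0xc0 r1=0x6a r2=0x7a r3=0xea  N=0 Z=0
after  1: r0=0xc0 r1=0x24 r2=0x7a r3=0xea  N=0 Z=0
after  2: r0=0x46 r1=0x24 r2=0x7a r3=0xea  N=0 Z=0
after  3: r0=0x46 r1=0x24 r2=0x04 r3=0xea  N=0 Z=0
after  4: r0=0x46 r1=0x24 r2=0xe6 r3=0xea  N=1 Z=0
after  5: r0=0x46 r1=0x24 r2=0xc2 r3=0xea  N=1 Z=0
after  6: r0=0x46 r1=0x24 r2=0xc2 r3=0xee  N=1 Z=0
after  7: r0=0x46 r1=0x24 r2=0xc6 r3=0xee  N=1 Z=0
after  8: r0=0x46 r1=0x80 r2=0xc6 r3=0xee  N=1 Z=0
after  9: r0=0x0c r1=0x80 r2=0xc6 r3=0xee  N=0 Z=0
-- IRQ taken; context saved, return-PC = 10 --
mismatch: r2: reported 0xe6 vs actual 0xc6

BAD = r2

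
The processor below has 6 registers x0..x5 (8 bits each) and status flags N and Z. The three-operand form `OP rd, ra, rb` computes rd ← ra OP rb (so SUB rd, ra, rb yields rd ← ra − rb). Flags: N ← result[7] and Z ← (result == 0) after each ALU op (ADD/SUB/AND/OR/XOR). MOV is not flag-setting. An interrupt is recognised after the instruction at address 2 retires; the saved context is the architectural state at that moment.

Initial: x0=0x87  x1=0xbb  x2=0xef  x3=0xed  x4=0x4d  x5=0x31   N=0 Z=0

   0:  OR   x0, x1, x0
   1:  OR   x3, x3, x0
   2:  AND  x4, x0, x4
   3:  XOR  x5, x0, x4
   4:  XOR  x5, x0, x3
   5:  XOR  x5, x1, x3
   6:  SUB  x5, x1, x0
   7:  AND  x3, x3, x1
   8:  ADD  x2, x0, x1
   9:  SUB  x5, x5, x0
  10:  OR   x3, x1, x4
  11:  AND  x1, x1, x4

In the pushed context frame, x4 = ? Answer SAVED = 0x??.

after  0: x0=0xbf x1=0xbb x2=0xef x3=0xed x4=0x4d x5=0x31  N=1 Z=0
after  1: x0=0xbf x1=0xbb x2=0xef x3=0xff x4=0x4d x5=0x31  N=1 Z=0
after  2: x0=0xbf x1=0xbb x2=0xef x3=0xff x4=0x0d x5=0x31  N=0 Z=0
-- IRQ taken; context saved, return-PC = 3 --

SAVED = 0x0d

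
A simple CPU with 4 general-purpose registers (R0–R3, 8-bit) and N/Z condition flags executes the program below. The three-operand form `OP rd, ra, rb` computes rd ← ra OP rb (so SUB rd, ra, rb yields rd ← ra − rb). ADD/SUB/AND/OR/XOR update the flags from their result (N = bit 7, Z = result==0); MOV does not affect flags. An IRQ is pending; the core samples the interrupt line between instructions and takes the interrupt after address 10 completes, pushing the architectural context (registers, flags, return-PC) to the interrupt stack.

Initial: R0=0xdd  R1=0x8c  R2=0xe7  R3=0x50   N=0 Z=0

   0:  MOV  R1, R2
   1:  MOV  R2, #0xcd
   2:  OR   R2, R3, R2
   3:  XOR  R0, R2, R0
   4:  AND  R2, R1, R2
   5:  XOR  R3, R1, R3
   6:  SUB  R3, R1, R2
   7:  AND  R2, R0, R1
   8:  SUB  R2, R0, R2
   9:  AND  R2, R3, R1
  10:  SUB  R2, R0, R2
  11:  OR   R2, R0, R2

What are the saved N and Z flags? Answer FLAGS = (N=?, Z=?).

FLAGS = (N=1, Z=0)

after  0: R0=0xdd R1=0xe7 R2=0xe7 R3=0x50  N=0 Z=0
after  1: R0=0xdd R1=0xe7 R2=0xcd R3=0x50  N=0 Z=0
after  2: R0=0xdd R1=0xe7 R2=0xdd R3=0x50  N=1 Z=0
after  3: R0=0x00 R1=0xe7 R2=0xdd R3=0x50  N=0 Z=1
after  4: R0=0x00 R1=0xe7 R2=0xc5 R3=0x50  N=1 Z=0
after  5: R0=0x00 R1=0xe7 R2=0xc5 R3=0xb7  N=1 Z=0
after  6: R0=0x00 R1=0xe7 R2=0xc5 R3=0x22  N=0 Z=0
after  7: R0=0x00 R1=0xe7 R2=0x00 R3=0x22  N=0 Z=1
after  8: R0=0x00 R1=0xe7 R2=0x00 R3=0x22  N=0 Z=1
after  9: R0=0x00 R1=0xe7 R2=0x22 R3=0x22  N=0 Z=0
after 10: R0=0x00 R1=0xe7 R2=0xde R3=0x22  N=1 Z=0
-- IRQ taken; context saved, return-PC = 11 --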